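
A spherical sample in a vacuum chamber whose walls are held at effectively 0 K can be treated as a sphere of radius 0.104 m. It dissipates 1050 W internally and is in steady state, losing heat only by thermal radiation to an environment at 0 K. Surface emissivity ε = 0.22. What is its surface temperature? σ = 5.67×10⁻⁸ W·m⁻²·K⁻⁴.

T ≈ 887 K

Steady state: internal power = radiated power, P = εσA T⁴.
Radiating area A = 4πr² = 0.1359 m².
T⁴ = P/(εσA) = 1050/(0.22·5.67×10⁻⁸·0.1359) = 6.193×10¹¹ K⁴.
T = (6.193×10¹¹)^(1/4).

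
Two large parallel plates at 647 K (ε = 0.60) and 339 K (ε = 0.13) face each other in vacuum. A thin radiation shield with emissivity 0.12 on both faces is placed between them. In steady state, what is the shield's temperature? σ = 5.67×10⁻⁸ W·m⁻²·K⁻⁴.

In steady state the net flux on the hot side equals that on the cold side.
σ(T₁⁴−T_s⁴)/D₁ = σ(T_s⁴−T₂⁴)/D₂, with D₁ = 1/ε₁+1/ε_s−1 = 9.000, D₂ = 1/ε_s+1/ε₂−1 = 15.03.
Solve for T_s⁴: T_s⁴ = (D₂·T₁⁴ + D₁·T₂⁴)/(D₁+D₂) = 1.145×10¹¹ K⁴.

T_s ≈ 582 K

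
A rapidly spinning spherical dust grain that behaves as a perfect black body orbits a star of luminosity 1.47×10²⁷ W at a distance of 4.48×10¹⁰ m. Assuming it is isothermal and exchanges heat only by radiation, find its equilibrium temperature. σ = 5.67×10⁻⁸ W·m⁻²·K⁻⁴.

T ≈ 712 K

First find the stellar flux at distance d: S = L/(4πd²) = 1.47×10²⁷/(4π·(4.48×10¹⁰)²) = 58280 W/m².
For an isothermal sphere, absorbed (1−a)S·πr² = emitted σ·4πr²·T⁴, so T⁴ = (1−a)S/(4σ).
T⁴ = 1.00·58280/(4·5.67×10⁻⁸) = 2.570×10¹¹ K⁴.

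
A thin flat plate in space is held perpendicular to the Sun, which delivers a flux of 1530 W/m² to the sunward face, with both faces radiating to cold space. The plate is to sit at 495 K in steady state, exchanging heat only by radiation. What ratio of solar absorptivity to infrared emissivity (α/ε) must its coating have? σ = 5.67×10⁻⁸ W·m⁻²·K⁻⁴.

α/ε ≈ 4.45

Balance: αS·A = εσ·2A·T⁴ ⇒ α/ε = 2σT⁴/S.
α/ε = 2·5.67×10⁻⁸·(495)⁴/1530 = 2·5.67×10⁻⁸·6.004×10¹⁰/1530.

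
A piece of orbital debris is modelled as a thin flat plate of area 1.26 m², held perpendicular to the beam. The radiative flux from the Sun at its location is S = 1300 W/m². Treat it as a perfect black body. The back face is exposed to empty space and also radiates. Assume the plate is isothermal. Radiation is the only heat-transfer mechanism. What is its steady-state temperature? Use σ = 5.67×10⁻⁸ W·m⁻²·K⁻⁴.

T ≈ 327 K

At equilibrium, absorbed power = emitted power.
Absorbing cross-section = A = 1.260 m²; emitting surface = 2A = 2.520 m² (ratio 2).
S·A_cross = εσ·A_surf·T⁴  ⇒  T⁴ = S/(2σ).
T⁴ = 1.00·1300/(2·5.67×10⁻⁸) = 1.146×10¹⁰ K⁴.
T = (1.146×10¹⁰)^(1/4).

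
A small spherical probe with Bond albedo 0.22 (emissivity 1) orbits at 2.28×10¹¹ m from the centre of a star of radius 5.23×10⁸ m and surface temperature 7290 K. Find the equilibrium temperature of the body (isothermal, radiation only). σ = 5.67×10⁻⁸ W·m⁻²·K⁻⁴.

The star's surface emits σT_*⁴; at distance d the flux is S = σT_*⁴(R_*/d)².
S = 5.67×10⁻⁸·(7290)⁴·(5.23×10⁸/2.28×10¹¹)² = 842.6 W/m².
For an isothermal sphere T⁴ = (1−a)S/(4σ) = 2.898×10⁹ K⁴.

T ≈ 232 K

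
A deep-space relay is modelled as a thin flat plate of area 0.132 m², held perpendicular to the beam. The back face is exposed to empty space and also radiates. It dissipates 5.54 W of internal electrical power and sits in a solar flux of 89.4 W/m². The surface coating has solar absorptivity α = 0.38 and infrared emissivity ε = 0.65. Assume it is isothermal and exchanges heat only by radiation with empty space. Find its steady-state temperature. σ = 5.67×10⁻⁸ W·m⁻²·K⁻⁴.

T ≈ 179 K

At steady state, absorbed solar power + internal power = radiated power.
Absorbed: α·S·A_cross = 0.38·89.4·0.1320 = 4.484 W (cross-section A).
Total input = 4.484 + 5.54 = 10.02 W.
Radiated: εσ·A_surf·T⁴ with A_surf = 2A = 0.2640 m².
T⁴ = 10.02/(0.65·5.67×10⁻⁸·0.2640) = 1.030×10⁹ K⁴.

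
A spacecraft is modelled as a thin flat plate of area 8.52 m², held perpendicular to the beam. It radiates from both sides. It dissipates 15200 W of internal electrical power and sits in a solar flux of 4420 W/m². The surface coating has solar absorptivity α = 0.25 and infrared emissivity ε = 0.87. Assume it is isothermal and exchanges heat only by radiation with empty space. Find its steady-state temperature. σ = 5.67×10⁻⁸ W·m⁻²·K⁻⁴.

At steady state, absorbed solar power + internal power = radiated power.
Absorbed: α·S·A_cross = 0.25·4420·8.520 = 9415 W (cross-section A).
Total input = 9415 + 15200 = 24610 W.
Radiated: εσ·A_surf·T⁴ with A_surf = 2A = 17.04 m².
T⁴ = 24610/(0.87·5.67×10⁻⁸·17.04) = 2.928×10¹⁰ K⁴.

T ≈ 414 K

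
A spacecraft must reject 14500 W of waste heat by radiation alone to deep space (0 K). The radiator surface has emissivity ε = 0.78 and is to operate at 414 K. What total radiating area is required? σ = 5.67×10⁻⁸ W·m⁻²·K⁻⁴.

A ≈ 11.2 m²

P = εσA T⁴ ⇒ A = P/(εσT⁴).
T⁴ = 2.938×10¹⁰ K⁴.
A = 14500/(0.78 × 5.67×10⁻⁸ × 2.938×10¹⁰).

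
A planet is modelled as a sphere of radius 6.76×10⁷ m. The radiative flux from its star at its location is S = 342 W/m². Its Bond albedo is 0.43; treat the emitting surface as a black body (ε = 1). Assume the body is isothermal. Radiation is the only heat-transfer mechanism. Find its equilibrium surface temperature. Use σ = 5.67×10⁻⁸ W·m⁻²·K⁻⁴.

T ≈ 171 K

At equilibrium, absorbed power = emitted power.
Absorbing cross-section = πr² = 1.436×10¹⁶ m²; emitting surface = 4πr² = 5.743×10¹⁶ m² (ratio 4).
(1−a)S·A_cross = εσ·A_surf·T⁴  ⇒  T⁴ = (1−a)S/(4σ).
T⁴ = 0.570·342/(4·5.67×10⁻⁸) = 8.595×10⁸ K⁴.
T = (8.595×10⁸)^(1/4).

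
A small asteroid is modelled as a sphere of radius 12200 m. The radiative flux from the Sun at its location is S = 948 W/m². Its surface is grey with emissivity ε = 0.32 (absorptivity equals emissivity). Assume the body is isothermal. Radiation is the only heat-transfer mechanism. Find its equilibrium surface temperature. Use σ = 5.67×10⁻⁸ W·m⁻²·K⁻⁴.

At equilibrium, absorbed power = emitted power.
Absorbing cross-section = πr² = 4.676×10⁸ m²; emitting surface = 4πr² = 1.870×10⁹ m² (ratio 4).
εS·A_cross = εσ·A_surf·T⁴  ⇒  T⁴ = S/(4σ)   (ε cancels).
T⁴ = 948/(4·5.67×10⁻⁸) = 4.180×10⁹ K⁴.
T = (4.180×10⁹)^(1/4).

T ≈ 254 K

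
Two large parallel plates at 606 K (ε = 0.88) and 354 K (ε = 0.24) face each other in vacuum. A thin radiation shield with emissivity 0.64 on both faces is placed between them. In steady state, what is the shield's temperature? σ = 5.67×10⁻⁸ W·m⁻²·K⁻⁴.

T_s ≈ 567 K

In steady state the net flux on the hot side equals that on the cold side.
σ(T₁⁴−T_s⁴)/D₁ = σ(T_s⁴−T₂⁴)/D₂, with D₁ = 1/ε₁+1/ε_s−1 = 1.699, D₂ = 1/ε_s+1/ε₂−1 = 4.729.
Solve for T_s⁴: T_s⁴ = (D₂·T₁⁴ + D₁·T₂⁴)/(D₁+D₂) = 1.034×10¹¹ K⁴.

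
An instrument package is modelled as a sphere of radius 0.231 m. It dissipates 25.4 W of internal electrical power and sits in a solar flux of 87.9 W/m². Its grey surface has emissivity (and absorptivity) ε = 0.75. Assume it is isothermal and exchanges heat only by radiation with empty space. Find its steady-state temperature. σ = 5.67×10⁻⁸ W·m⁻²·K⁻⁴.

T ≈ 189 K

At steady state, absorbed solar power + internal power = radiated power.
Absorbed: α·S·A_cross = 0.75·87.9·0.1676 = 11.05 W (cross-section πr²).
Total input = 11.05 + 25.4 = 36.45 W.
Radiated: εσ·A_surf·T⁴ with A_surf = 4πr² = 0.6706 m².
T⁴ = 36.45/(0.75·5.67×10⁻⁸·0.6706) = 1.278×10⁹ K⁴.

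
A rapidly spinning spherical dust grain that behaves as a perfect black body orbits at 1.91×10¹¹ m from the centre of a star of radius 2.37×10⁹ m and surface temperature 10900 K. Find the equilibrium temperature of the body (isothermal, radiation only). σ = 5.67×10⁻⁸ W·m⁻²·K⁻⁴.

The star's surface emits σT_*⁴; at distance d the flux is S = σT_*⁴(R_*/d)².
S = 5.67×10⁻⁸·(10900)⁴·(2.37×10⁹/1.91×10¹¹)² = 1.232×10⁵ W/m².
For an isothermal sphere T⁴ = (1−a)S/(4σ) = 5.433×10¹¹ K⁴.

T ≈ 859 K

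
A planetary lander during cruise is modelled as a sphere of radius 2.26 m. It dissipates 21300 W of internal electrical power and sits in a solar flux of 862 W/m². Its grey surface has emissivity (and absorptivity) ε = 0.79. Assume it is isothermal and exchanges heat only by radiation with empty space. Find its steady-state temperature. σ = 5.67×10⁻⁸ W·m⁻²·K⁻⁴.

At steady state, absorbed solar power + internal power = radiated power.
Absorbed: α·S·A_cross = 0.79·862·16.05 = 10930 W (cross-section πr²).
Total input = 10930 + 21300 = 32230 W.
Radiated: εσ·A_surf·T⁴ with A_surf = 4πr² = 64.18 m².
T⁴ = 32230/(0.79·5.67×10⁻⁸·64.18) = 1.121×10¹⁰ K⁴.

T ≈ 325 K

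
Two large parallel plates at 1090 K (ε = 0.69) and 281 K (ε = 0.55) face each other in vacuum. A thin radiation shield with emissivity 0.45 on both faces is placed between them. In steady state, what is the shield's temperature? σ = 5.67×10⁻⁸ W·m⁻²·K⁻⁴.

In steady state the net flux on the hot side equals that on the cold side.
σ(T₁⁴−T_s⁴)/D₁ = σ(T_s⁴−T₂⁴)/D₂, with D₁ = 1/ε₁+1/ε_s−1 = 2.671, D₂ = 1/ε_s+1/ε₂−1 = 3.040.
Solve for T_s⁴: T_s⁴ = (D₂·T₁⁴ + D₁·T₂⁴)/(D₁+D₂) = 7.543×10¹¹ K⁴.

T_s ≈ 932 K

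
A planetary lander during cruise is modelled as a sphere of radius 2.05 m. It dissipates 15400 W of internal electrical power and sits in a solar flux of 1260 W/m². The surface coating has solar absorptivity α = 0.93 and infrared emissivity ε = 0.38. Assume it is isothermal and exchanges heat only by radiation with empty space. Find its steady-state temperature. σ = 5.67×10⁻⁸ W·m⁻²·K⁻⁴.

T ≈ 406 K

At steady state, absorbed solar power + internal power = radiated power.
Absorbed: α·S·A_cross = 0.93·1260·13.20 = 15470 W (cross-section πr²).
Total input = 15470 + 15400 = 30870 W.
Radiated: εσ·A_surf·T⁴ with A_surf = 4πr² = 52.81 m².
T⁴ = 30870/(0.38·5.67×10⁻⁸·52.81) = 2.713×10¹⁰ K⁴.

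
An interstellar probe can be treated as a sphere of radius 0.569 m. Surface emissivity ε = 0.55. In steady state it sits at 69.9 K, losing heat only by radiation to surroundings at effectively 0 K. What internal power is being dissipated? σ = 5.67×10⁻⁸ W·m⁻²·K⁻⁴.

Steady state: P = εσA T⁴.
A = 4πr² = 4.069 m²; T⁴ = (69.9)⁴ = 2.387×10⁷ K⁴.
P = 0.55 × 5.67×10⁻⁸ × 4.069 × 2.387×10⁷.

P ≈ 3.03 W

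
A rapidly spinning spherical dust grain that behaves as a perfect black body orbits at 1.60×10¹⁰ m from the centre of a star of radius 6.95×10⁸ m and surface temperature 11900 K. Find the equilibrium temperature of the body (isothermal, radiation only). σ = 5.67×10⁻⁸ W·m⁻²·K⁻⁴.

The star's surface emits σT_*⁴; at distance d the flux is S = σT_*⁴(R_*/d)².
S = 5.67×10⁻⁸·(11900)⁴·(6.95×10⁸/1.60×10¹⁰)² = 2.145×10⁶ W/m².
For an isothermal sphere T⁴ = (1−a)S/(4σ) = 9.459×10¹² K⁴.

T ≈ 1750 K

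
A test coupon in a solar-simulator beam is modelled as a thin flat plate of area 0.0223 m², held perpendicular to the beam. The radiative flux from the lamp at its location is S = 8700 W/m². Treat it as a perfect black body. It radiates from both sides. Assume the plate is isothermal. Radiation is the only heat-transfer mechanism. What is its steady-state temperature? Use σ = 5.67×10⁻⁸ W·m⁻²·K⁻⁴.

T ≈ 526 K

At equilibrium, absorbed power = emitted power.
Absorbing cross-section = A = 0.02230 m²; emitting surface = 2A = 0.04460 m² (ratio 2).
S·A_cross = εσ·A_surf·T⁴  ⇒  T⁴ = S/(2σ).
T⁴ = 1.00·8700/(2·5.67×10⁻⁸) = 7.672×10¹⁰ K⁴.
T = (7.672×10¹⁰)^(1/4).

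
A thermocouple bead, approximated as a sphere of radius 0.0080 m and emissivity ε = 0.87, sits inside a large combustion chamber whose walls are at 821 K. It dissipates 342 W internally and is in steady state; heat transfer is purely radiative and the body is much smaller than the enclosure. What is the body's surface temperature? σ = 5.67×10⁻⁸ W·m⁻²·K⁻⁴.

T ≈ 1740 K

For a small grey body in a large enclosure, net radiated power = εσA(T⁴ − T_w⁴).
Steady state: P = εσA(T⁴ − T_w⁴) with A = 4πr² = 8.042×10⁻⁴ m².
T⁴ = P/(εσA) + T_w⁴ = 342/(0.87·5.67×10⁻⁸·8.042×10⁻⁴) + (821)⁴
    = 8.621×10¹² + 4.543×10¹¹ = 9.075×10¹² K⁴.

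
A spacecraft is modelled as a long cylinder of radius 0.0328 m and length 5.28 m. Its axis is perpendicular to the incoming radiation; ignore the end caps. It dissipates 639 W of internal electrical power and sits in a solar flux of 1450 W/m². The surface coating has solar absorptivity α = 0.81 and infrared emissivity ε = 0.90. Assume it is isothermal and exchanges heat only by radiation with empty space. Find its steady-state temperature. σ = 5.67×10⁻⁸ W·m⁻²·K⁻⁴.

T ≈ 370 K

At steady state, absorbed solar power + internal power = radiated power.
Absorbed: α·S·A_cross = 0.81·1450·0.3464 = 406.8 W (cross-section 2rL).
Total input = 406.8 + 639 = 1046 W.
Radiated: εσ·A_surf·T⁴ with A_surf = 2πrL = 1.088 m².
T⁴ = 1046/(0.90·5.67×10⁻⁸·1.088) = 1.883×10¹⁰ K⁴.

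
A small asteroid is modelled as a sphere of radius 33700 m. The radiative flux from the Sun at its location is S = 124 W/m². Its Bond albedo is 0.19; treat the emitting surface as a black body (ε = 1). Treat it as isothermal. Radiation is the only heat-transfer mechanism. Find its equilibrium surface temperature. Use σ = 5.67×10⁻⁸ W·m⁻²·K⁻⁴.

T ≈ 145 K

At equilibrium, absorbed power = emitted power.
Absorbing cross-section = πr² = 3.568×10⁹ m²; emitting surface = 4πr² = 1.427×10¹⁰ m² (ratio 4).
(1−a)S·A_cross = εσ·A_surf·T⁴  ⇒  T⁴ = (1−a)S/(4σ).
T⁴ = 0.810·124/(4·5.67×10⁻⁸) = 4.429×10⁸ K⁴.
T = (4.429×10⁸)^(1/4).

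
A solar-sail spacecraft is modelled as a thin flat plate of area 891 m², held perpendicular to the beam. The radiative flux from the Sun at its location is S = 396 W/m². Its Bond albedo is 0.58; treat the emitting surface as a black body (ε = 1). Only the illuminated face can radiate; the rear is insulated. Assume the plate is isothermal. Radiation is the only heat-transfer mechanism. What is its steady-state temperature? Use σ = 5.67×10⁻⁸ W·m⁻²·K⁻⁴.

At equilibrium, absorbed power = emitted power.
Absorbing cross-section = A = 891.0 m²; emitting surface = A = 891.0 m² (ratio 1).
(1−a)S·A_cross = εσ·A_surf·T⁴  ⇒  T⁴ = (1−a)S/(1σ).
T⁴ = 0.420·396/(1·5.67×10⁻⁸) = 2.933×10⁹ K⁴.
T = (2.933×10⁹)^(1/4).

T ≈ 233 K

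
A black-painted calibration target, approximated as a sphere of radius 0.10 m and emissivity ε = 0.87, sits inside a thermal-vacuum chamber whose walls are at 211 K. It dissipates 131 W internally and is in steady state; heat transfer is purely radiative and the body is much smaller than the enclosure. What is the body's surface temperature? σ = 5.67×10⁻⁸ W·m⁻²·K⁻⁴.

T ≈ 390 K

For a small grey body in a large enclosure, net radiated power = εσA(T⁴ − T_w⁴).
Steady state: P = εσA(T⁴ − T_w⁴) with A = 4πr² = 0.1257 m².
T⁴ = P/(εσA) + T_w⁴ = 131/(0.87·5.67×10⁻⁸·0.1257) + (211)⁴
    = 2.113×10¹⁰ + 1.982×10⁹ = 2.312×10¹⁰ K⁴.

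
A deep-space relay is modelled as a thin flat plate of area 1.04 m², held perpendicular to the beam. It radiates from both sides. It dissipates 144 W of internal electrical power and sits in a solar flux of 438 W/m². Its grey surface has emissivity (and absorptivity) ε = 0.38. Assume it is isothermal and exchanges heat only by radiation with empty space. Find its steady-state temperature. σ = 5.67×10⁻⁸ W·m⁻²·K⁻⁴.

At steady state, absorbed solar power + internal power = radiated power.
Absorbed: α·S·A_cross = 0.38·438·1.040 = 173.1 W (cross-section A).
Total input = 173.1 + 144 = 317.1 W.
Radiated: εσ·A_surf·T⁴ with A_surf = 2A = 2.080 m².
T⁴ = 317.1/(0.38·5.67×10⁻⁸·2.080) = 7.076×10⁹ K⁴.

T ≈ 290 K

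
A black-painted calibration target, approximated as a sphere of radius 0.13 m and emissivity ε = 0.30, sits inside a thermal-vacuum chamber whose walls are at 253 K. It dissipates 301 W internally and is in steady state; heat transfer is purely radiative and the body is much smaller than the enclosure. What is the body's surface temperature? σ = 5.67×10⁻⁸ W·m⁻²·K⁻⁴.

T ≈ 544 K

For a small grey body in a large enclosure, net radiated power = εσA(T⁴ − T_w⁴).
Steady state: P = εσA(T⁴ − T_w⁴) with A = 4πr² = 0.2124 m².
T⁴ = P/(εσA) + T_w⁴ = 301/(0.30·5.67×10⁻⁸·0.2124) + (253)⁴
    = 8.332×10¹⁰ + 4.097×10⁹ = 8.742×10¹⁰ K⁴.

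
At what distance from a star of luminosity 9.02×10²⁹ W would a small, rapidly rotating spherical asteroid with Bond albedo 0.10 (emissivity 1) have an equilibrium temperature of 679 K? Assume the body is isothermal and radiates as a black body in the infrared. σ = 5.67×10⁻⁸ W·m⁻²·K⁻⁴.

d ≈ 1.16×10¹² m

For an isothermal black-emitting sphere, (1−a)S·πr² = σ·4πr²·T⁴ ⇒ S = 4σT⁴/(1−a).
S = 4·5.67×10⁻⁸·(679)⁴/0.900 = 53560 W/m².
Flux falls as S = L/(4πd²), so d = √(L/(4πS)) = √(9.02×10²⁹/(4π·53560)).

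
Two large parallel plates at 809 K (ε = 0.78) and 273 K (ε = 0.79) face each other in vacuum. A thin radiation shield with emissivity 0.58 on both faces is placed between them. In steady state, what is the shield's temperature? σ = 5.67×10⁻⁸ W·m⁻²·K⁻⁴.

In steady state the net flux on the hot side equals that on the cold side.
σ(T₁⁴−T_s⁴)/D₁ = σ(T_s⁴−T₂⁴)/D₂, with D₁ = 1/ε₁+1/ε_s−1 = 2.006, D₂ = 1/ε_s+1/ε₂−1 = 1.990.
Solve for T_s⁴: T_s⁴ = (D₂·T₁⁴ + D₁·T₂⁴)/(D₁+D₂) = 2.161×10¹¹ K⁴.

T_s ≈ 682 K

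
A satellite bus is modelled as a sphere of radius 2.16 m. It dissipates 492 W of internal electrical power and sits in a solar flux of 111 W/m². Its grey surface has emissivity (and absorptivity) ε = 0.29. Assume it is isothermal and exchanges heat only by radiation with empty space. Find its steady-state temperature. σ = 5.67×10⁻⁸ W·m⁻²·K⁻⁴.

T ≈ 178 K

At steady state, absorbed solar power + internal power = radiated power.
Absorbed: α·S·A_cross = 0.29·111·14.66 = 471.8 W (cross-section πr²).
Total input = 471.8 + 492 = 963.8 W.
Radiated: εσ·A_surf·T⁴ with A_surf = 4πr² = 58.63 m².
T⁴ = 963.8/(0.29·5.67×10⁻⁸·58.63) = 9.998×10⁸ K⁴.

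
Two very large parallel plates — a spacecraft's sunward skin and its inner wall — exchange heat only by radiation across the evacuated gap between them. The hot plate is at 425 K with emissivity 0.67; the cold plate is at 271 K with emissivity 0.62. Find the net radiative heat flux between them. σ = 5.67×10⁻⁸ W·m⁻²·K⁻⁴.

For two infinite grey parallel plates, q = σ(T₁⁴ − T₂⁴)/(1/ε₁ + 1/ε₂ − 1).
T₁⁴ − T₂⁴ = 3.263×10¹⁰ − 5.394×10⁹ = 2.723×10¹⁰ K⁴.
1/ε₁ + 1/ε₂ − 1 = 1.493 + 1.613 − 1 = 2.105.
q = 5.67×10⁻⁸ × 2.723×10¹⁰ / 2.105.

q ≈ 733 W/m²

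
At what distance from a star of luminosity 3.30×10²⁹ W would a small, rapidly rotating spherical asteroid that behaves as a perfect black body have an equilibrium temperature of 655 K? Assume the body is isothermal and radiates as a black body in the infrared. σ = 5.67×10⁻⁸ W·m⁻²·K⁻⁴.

d ≈ 7.93×10¹¹ m

For an isothermal black-emitting sphere, (1−a)S·πr² = σ·4πr²·T⁴ ⇒ S = 4σT⁴/(1−a).
S = 4·5.67×10⁻⁸·(655)⁴/1.00 = 41750 W/m².
Flux falls as S = L/(4πd²), so d = √(L/(4πS)) = √(3.30×10²⁹/(4π·41750)).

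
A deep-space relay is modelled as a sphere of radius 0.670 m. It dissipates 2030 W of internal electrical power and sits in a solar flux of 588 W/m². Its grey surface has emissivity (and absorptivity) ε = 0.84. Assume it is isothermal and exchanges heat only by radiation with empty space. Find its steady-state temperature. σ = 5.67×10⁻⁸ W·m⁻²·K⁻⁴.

At steady state, absorbed solar power + internal power = radiated power.
Absorbed: α·S·A_cross = 0.84·588·1.410 = 696.6 W (cross-section πr²).
Total input = 696.6 + 2030 = 2727 W.
Radiated: εσ·A_surf·T⁴ with A_surf = 4πr² = 5.641 m².
T⁴ = 2727/(0.84·5.67×10⁻⁸·5.641) = 1.015×10¹⁰ K⁴.

T ≈ 317 K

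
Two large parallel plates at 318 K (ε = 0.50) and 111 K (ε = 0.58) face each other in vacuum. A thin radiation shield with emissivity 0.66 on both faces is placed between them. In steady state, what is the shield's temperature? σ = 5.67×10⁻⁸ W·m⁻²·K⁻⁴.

In steady state the net flux on the hot side equals that on the cold side.
σ(T₁⁴−T_s⁴)/D₁ = σ(T_s⁴−T₂⁴)/D₂, with D₁ = 1/ε₁+1/ε_s−1 = 2.515, D₂ = 1/ε_s+1/ε₂−1 = 2.239.
Solve for T_s⁴: T_s⁴ = (D₂·T₁⁴ + D₁·T₂⁴)/(D₁+D₂) = 4.897×10⁹ K⁴.

T_s ≈ 265 K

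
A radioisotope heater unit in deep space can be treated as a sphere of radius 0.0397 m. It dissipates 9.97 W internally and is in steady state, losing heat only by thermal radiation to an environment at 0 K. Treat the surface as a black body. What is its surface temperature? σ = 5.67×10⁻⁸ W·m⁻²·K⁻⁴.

T ≈ 307 K

Steady state: internal power = radiated power, P = εσA T⁴.
Radiating area A = 4πr² = 0.01981 m².
T⁴ = P/(εσA) = 9.97/(1.0·5.67×10⁻⁸·0.01981) = 8.878×10⁹ K⁴.
T = (8.878×10⁹)^(1/4).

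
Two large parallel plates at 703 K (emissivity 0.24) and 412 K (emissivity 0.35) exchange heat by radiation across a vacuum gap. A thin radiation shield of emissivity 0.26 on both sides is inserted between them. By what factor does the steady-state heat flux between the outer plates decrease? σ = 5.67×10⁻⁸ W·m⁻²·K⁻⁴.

Without shield: q₀ = σΔ(T⁴)/(1/ε₁+1/ε₂−1) with denominator 6.024.
With shield the two gaps are in series; the resistances add: (1/ε₁+1/ε_s−1)+(1/ε_s+1/ε₂−1) = 7.013+5.703 = 12.72.
Heat-flux ratio q₀/q = 12.72/6.024.

factor ≈ 2.11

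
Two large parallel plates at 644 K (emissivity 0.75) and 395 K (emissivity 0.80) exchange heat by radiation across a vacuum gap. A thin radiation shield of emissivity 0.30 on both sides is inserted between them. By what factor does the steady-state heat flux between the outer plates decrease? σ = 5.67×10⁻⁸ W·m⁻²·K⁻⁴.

factor ≈ 4.58

Without shield: q₀ = σΔ(T⁴)/(1/ε₁+1/ε₂−1) with denominator 1.583.
With shield the two gaps are in series; the resistances add: (1/ε₁+1/ε_s−1)+(1/ε_s+1/ε₂−1) = 3.667+3.583 = 7.250.
Heat-flux ratio q₀/q = 7.250/1.583.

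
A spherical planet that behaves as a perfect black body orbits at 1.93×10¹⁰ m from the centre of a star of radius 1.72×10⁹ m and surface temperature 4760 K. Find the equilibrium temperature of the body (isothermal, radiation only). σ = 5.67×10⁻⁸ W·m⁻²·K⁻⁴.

The star's surface emits σT_*⁴; at distance d the flux is S = σT_*⁴(R_*/d)².
S = 5.67×10⁻⁸·(4760)⁴·(1.72×10⁹/1.93×10¹⁰)² = 2.312×10⁵ W/m².
For an isothermal sphere T⁴ = (1−a)S/(4σ) = 1.019×10¹² K⁴.

T ≈ 1000 K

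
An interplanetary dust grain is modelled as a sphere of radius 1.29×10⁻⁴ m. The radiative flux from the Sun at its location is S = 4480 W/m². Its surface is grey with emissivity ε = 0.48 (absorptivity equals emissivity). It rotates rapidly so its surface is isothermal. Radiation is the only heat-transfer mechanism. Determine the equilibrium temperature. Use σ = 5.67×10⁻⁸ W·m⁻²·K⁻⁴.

T ≈ 375 K

At equilibrium, absorbed power = emitted power.
Absorbing cross-section = πr² = 5.228×10⁻⁸ m²; emitting surface = 4πr² = 2.091×10⁻⁷ m² (ratio 4).
εS·A_cross = εσ·A_surf·T⁴  ⇒  T⁴ = S/(4σ)   (ε cancels).
T⁴ = 4480/(4·5.67×10⁻⁸) = 1.975×10¹⁰ K⁴.
T = (1.975×10¹⁰)^(1/4).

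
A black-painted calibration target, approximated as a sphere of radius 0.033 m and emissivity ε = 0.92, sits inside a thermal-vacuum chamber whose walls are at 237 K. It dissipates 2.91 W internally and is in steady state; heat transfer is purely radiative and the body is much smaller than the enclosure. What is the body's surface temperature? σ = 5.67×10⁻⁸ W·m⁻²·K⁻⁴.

T ≈ 292 K

For a small grey body in a large enclosure, net radiated power = εσA(T⁴ − T_w⁴).
Steady state: P = εσA(T⁴ − T_w⁴) with A = 4πr² = 0.01368 m².
T⁴ = P/(εσA) + T_w⁴ = 2.91/(0.92·5.67×10⁻⁸·0.01368) + (237)⁴
    = 4.076×10⁹ + 3.155×10⁹ = 7.231×10⁹ K⁴.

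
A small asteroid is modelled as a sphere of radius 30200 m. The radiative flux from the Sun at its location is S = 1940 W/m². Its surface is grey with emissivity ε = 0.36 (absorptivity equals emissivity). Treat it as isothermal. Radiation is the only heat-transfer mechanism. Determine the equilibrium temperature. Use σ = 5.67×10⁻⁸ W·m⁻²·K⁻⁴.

At equilibrium, absorbed power = emitted power.
Absorbing cross-section = πr² = 2.865×10⁹ m²; emitting surface = 4πr² = 1.146×10¹⁰ m² (ratio 4).
εS·A_cross = εσ·A_surf·T⁴  ⇒  T⁴ = S/(4σ)   (ε cancels).
T⁴ = 1940/(4·5.67×10⁻⁸) = 8.554×10⁹ K⁴.
T = (8.554×10⁹)^(1/4).

T ≈ 304 K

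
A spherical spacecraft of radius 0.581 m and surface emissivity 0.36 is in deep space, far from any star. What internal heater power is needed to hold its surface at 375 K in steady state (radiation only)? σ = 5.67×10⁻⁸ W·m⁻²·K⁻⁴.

P = εσ·4πr²·T⁴.
4πr² = 4.242 m²; T⁴ = 1.978×10¹⁰ K⁴.
P = 0.36·5.67×10⁻⁸·4.242·1.978×10¹⁰.

P ≈ 1710 W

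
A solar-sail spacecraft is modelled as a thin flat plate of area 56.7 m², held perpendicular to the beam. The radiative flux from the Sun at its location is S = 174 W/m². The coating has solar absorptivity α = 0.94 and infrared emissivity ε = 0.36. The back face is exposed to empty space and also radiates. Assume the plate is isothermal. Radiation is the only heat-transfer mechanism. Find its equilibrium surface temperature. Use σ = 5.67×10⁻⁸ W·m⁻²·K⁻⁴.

T ≈ 252 K

At equilibrium, absorbed power = emitted power.
Absorbing cross-section = A = 56.70 m²; emitting surface = 2A = 113.4 m² (ratio 2).
αS·A_cross = εσ·A_surf·T⁴  ⇒  T⁴ = αS/(ε·2σ).
T⁴ = 0.940·174/(0.36·2·5.67×10⁻⁸) = 4.006×10⁹ K⁴.
T = (4.006×10⁹)^(1/4).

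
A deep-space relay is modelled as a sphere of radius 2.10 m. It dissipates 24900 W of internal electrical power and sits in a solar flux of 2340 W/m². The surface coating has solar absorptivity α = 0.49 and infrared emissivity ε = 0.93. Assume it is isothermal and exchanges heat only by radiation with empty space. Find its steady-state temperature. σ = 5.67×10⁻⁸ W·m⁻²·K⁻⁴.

At steady state, absorbed solar power + internal power = radiated power.
Absorbed: α·S·A_cross = 0.49·2340·13.85 = 15890 W (cross-section πr²).
Total input = 15890 + 24900 = 40790 W.
Radiated: εσ·A_surf·T⁴ with A_surf = 4πr² = 55.42 m².
T⁴ = 40790/(0.93·5.67×10⁻⁸·55.42) = 1.396×10¹⁰ K⁴.

T ≈ 344 K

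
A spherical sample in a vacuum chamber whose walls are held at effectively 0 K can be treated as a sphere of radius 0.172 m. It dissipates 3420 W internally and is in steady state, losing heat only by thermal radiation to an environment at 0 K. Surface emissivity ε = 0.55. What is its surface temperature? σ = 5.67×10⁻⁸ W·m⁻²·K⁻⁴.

T ≈ 737 K

Steady state: internal power = radiated power, P = εσA T⁴.
Radiating area A = 4πr² = 0.3718 m².
T⁴ = P/(εσA) = 3420/(0.55·5.67×10⁻⁸·0.3718) = 2.950×10¹¹ K⁴.
T = (2.950×10¹¹)^(1/4).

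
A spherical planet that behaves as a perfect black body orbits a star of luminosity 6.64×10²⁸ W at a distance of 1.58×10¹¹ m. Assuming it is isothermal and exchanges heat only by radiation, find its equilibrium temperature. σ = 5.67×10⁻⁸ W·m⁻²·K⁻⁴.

First find the stellar flux at distance d: S = L/(4πd²) = 6.64×10²⁸/(4π·(1.58×10¹¹)²) = 2.117×10⁵ W/m².
For an isothermal sphere, absorbed (1−a)S·πr² = emitted σ·4πr²·T⁴, so T⁴ = (1−a)S/(4σ).
T⁴ = 1.00·2.117×10⁵/(4·5.67×10⁻⁸) = 9.333×10¹¹ K⁴.

T ≈ 983 K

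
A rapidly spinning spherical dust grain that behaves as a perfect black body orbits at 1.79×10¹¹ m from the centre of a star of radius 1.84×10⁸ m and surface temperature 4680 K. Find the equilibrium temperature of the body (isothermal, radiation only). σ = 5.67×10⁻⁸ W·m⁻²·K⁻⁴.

T ≈ 106 K

The star's surface emits σT_*⁴; at distance d the flux is S = σT_*⁴(R_*/d)².
S = 5.67×10⁻⁸·(4680)⁴·(1.84×10⁸/1.79×10¹¹)² = 28.74 W/m².
For an isothermal sphere T⁴ = (1−a)S/(4σ) = 1.267×10⁸ K⁴.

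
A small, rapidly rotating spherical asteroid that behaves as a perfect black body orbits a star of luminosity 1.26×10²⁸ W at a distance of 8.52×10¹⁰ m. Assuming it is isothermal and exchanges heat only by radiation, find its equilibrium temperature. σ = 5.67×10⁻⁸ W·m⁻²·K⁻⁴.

First find the stellar flux at distance d: S = L/(4πd²) = 1.26×10²⁸/(4π·(8.52×10¹⁰)²) = 1.381×10⁵ W/m².
For an isothermal sphere, absorbed (1−a)S·πr² = emitted σ·4πr²·T⁴, so T⁴ = (1−a)S/(4σ).
T⁴ = 1.00·1.381×10⁵/(4·5.67×10⁻⁸) = 6.090×10¹¹ K⁴.

T ≈ 883 K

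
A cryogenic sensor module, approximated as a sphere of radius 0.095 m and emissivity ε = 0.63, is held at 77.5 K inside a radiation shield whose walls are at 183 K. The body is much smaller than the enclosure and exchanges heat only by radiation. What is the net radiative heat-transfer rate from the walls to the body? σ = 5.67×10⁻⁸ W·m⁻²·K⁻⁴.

P_net ≈ 4.40 W

For a small grey body in a large enclosure: P_net = εσA(T_body⁴ − T_wall⁴).
A = 4πr² = 0.1134 m²; T_body⁴ − T_wall⁴ = 3.608×10⁷ − 1.122×10⁹ = -1.085×10⁹ K⁴.
|P_net| = 0.63·5.67×10⁻⁸·0.1134·1.085×10⁹.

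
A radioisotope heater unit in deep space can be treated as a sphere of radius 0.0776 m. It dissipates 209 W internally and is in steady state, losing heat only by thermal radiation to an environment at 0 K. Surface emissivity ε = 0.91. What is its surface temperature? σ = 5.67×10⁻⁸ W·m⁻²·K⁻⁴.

Steady state: internal power = radiated power, P = εσA T⁴.
Radiating area A = 4πr² = 0.07567 m².
T⁴ = P/(εσA) = 209/(0.91·5.67×10⁻⁸·0.07567) = 5.353×10¹⁰ K⁴.
T = (5.353×10¹⁰)^(1/4).

T ≈ 481 K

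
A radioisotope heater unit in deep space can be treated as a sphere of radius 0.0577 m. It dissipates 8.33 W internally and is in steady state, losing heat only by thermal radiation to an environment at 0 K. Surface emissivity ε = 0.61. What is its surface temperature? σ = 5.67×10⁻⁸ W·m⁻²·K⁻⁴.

Steady state: internal power = radiated power, P = εσA T⁴.
Radiating area A = 4πr² = 0.04184 m².
T⁴ = P/(εσA) = 8.33/(0.61·5.67×10⁻⁸·0.04184) = 5.757×10⁹ K⁴.
T = (5.757×10⁹)^(1/4).

T ≈ 275 K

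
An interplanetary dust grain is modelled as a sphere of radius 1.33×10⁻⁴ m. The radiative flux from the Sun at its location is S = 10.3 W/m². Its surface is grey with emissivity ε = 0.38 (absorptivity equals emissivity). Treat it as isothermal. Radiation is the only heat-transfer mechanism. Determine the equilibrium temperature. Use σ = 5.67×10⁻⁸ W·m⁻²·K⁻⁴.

At equilibrium, absorbed power = emitted power.
Absorbing cross-section = πr² = 5.557×10⁻⁸ m²; emitting surface = 4πr² = 2.223×10⁻⁷ m² (ratio 4).
εS·A_cross = εσ·A_surf·T⁴  ⇒  T⁴ = S/(4σ)   (ε cancels).
T⁴ = 10.3/(4·5.67×10⁻⁸) = 4.541×10⁷ K⁴.
T = (4.541×10⁷)^(1/4).

T ≈ 82.1 K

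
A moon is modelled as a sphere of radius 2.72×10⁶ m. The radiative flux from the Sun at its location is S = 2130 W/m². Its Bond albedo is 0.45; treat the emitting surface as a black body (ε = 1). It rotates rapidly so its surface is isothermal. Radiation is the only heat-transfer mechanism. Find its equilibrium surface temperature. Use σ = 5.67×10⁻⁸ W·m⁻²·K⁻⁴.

T ≈ 268 K

At equilibrium, absorbed power = emitted power.
Absorbing cross-section = πr² = 2.324×10¹³ m²; emitting surface = 4πr² = 9.297×10¹³ m² (ratio 4).
(1−a)S·A_cross = εσ·A_surf·T⁴  ⇒  T⁴ = (1−a)S/(4σ).
T⁴ = 0.550·2130/(4·5.67×10⁻⁸) = 5.165×10⁹ K⁴.
T = (5.165×10⁹)^(1/4).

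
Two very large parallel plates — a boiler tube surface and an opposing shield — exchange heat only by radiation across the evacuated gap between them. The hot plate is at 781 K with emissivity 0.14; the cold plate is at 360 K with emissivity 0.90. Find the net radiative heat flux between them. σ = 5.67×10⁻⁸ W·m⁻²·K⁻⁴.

q ≈ 2780 W/m²

For two infinite grey parallel plates, q = σ(T₁⁴ − T₂⁴)/(1/ε₁ + 1/ε₂ − 1).
T₁⁴ − T₂⁴ = 3.721×10¹¹ − 1.680×10¹⁰ = 3.553×10¹¹ K⁴.
1/ε₁ + 1/ε₂ − 1 = 7.143 + 1.111 − 1 = 7.254.
q = 5.67×10⁻⁸ × 3.553×10¹¹ / 7.254.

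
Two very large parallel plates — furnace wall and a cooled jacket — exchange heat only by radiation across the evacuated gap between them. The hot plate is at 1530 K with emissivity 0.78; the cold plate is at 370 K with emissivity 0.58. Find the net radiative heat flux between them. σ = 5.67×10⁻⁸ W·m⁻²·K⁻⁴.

For two infinite grey parallel plates, q = σ(T₁⁴ − T₂⁴)/(1/ε₁ + 1/ε₂ − 1).
T₁⁴ − T₂⁴ = 5.480×10¹² − 1.874×10¹⁰ = 5.461×10¹² K⁴.
1/ε₁ + 1/ε₂ − 1 = 1.282 + 1.724 − 1 = 2.006.
q = 5.67×10⁻⁸ × 5.461×10¹² / 2.006.

q ≈ 1.54×10⁵ W/m²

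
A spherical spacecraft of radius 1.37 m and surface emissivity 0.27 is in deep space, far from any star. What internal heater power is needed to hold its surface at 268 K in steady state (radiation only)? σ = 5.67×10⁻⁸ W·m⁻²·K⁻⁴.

P ≈ 1860 W

P = εσ·4πr²·T⁴.
4πr² = 23.59 m²; T⁴ = 5.159×10⁹ K⁴.
P = 0.27·5.67×10⁻⁸·23.59·5.159×10⁹.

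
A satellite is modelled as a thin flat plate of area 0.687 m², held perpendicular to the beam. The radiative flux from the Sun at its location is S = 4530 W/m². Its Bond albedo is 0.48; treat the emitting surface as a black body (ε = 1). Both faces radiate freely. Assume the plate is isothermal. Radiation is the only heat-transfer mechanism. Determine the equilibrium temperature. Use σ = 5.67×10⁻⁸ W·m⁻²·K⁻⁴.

At equilibrium, absorbed power = emitted power.
Absorbing cross-section = A = 0.6870 m²; emitting surface = 2A = 1.374 m² (ratio 2).
(1−a)S·A_cross = εσ·A_surf·T⁴  ⇒  T⁴ = (1−a)S/(2σ).
T⁴ = 0.520·4530/(2·5.67×10⁻⁸) = 2.077×10¹⁰ K⁴.
T = (2.077×10¹⁰)^(1/4).

T ≈ 380 K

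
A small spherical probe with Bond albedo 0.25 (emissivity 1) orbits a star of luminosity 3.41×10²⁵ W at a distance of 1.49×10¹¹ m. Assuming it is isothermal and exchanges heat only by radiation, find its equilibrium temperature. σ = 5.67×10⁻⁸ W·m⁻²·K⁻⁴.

First find the stellar flux at distance d: S = L/(4πd²) = 3.41×10²⁵/(4π·(1.49×10¹¹)²) = 122.2 W/m².
For an isothermal sphere, absorbed (1−a)S·πr² = emitted σ·4πr²·T⁴, so T⁴ = (1−a)S/(4σ).
T⁴ = 0.750·122.2/(4·5.67×10⁻⁸) = 4.042×10⁸ K⁴.

T ≈ 142 K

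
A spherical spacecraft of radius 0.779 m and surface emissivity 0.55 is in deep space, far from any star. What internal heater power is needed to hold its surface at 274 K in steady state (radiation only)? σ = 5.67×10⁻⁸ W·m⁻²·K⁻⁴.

P = εσ·4πr²·T⁴.
4πr² = 7.626 m²; T⁴ = 5.636×10⁹ K⁴.
P = 0.55·5.67×10⁻⁸·7.626·5.636×10⁹.

P ≈ 1340 W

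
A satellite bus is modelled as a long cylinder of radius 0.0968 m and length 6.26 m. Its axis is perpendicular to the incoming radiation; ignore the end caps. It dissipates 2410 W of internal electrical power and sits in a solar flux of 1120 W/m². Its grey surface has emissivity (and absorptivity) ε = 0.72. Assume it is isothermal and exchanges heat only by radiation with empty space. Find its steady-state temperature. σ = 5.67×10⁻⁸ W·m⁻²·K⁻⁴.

T ≈ 384 K

At steady state, absorbed solar power + internal power = radiated power.
Absorbed: α·S·A_cross = 0.72·1120·1.212 = 977.3 W (cross-section 2rL).
Total input = 977.3 + 2410 = 3387 W.
Radiated: εσ·A_surf·T⁴ with A_surf = 2πrL = 3.807 m².
T⁴ = 3387/(0.72·5.67×10⁻⁸·3.807) = 2.179×10¹⁰ K⁴.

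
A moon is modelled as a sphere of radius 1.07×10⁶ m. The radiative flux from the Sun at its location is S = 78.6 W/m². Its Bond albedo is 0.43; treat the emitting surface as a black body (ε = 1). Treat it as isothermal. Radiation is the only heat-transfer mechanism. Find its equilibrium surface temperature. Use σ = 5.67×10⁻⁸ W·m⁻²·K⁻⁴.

At equilibrium, absorbed power = emitted power.
Absorbing cross-section = πr² = 3.597×10¹² m²; emitting surface = 4πr² = 1.439×10¹³ m² (ratio 4).
(1−a)S·A_cross = εσ·A_surf·T⁴  ⇒  T⁴ = (1−a)S/(4σ).
T⁴ = 0.570·78.6/(4·5.67×10⁻⁸) = 1.975×10⁸ K⁴.
T = (1.975×10⁸)^(1/4).

T ≈ 119 K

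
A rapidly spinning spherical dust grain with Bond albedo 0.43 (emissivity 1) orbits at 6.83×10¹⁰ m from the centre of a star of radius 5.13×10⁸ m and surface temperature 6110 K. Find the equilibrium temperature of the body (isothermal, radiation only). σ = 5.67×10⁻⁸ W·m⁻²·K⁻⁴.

The star's surface emits σT_*⁴; at distance d the flux is S = σT_*⁴(R_*/d)².
S = 5.67×10⁻⁸·(6110)⁴·(5.13×10⁸/6.83×10¹⁰)² = 4458 W/m².
For an isothermal sphere T⁴ = (1−a)S/(4σ) = 1.120×10¹⁰ K⁴.

T ≈ 325 K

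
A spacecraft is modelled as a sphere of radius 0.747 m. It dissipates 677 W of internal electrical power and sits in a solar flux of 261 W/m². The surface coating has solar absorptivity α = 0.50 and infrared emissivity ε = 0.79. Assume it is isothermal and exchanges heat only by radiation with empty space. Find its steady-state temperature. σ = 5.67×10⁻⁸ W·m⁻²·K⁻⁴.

At steady state, absorbed solar power + internal power = radiated power.
Absorbed: α·S·A_cross = 0.50·261·1.753 = 228.8 W (cross-section πr²).
Total input = 228.8 + 677 = 905.8 W.
Radiated: εσ·A_surf·T⁴ with A_surf = 4πr² = 7.012 m².
T⁴ = 905.8/(0.79·5.67×10⁻⁸·7.012) = 2.884×10⁹ K⁴.

T ≈ 232 K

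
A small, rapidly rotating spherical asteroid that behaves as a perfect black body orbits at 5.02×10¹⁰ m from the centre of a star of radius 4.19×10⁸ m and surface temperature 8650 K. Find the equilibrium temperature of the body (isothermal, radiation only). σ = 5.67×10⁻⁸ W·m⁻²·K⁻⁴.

T ≈ 559 K

The star's surface emits σT_*⁴; at distance d the flux is S = σT_*⁴(R_*/d)².
S = 5.67×10⁻⁸·(8650)⁴·(4.19×10⁸/5.02×10¹⁰)² = 22110 W/m².
For an isothermal sphere T⁴ = (1−a)S/(4σ) = 9.750×10¹⁰ K⁴.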